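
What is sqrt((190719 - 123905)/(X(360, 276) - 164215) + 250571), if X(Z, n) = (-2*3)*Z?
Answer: sqrt(18949401505)/275 ≈ 500.57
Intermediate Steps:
X(Z, n) = -6*Z
sqrt((190719 - 123905)/(X(360, 276) - 164215) + 250571) = sqrt((190719 - 123905)/(-6*360 - 164215) + 250571) = sqrt(66814/(-2160 - 164215) + 250571) = sqrt(66814/(-166375) + 250571) = sqrt(66814*(-1/166375) + 250571) = sqrt(-6074/15125 + 250571) = sqrt(3789880301/15125) = sqrt(18949401505)/275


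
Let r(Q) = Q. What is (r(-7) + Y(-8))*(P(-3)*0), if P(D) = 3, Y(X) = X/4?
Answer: 0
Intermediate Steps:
Y(X) = X/4 (Y(X) = X*(¼) = X/4)
(r(-7) + Y(-8))*(P(-3)*0) = (-7 + (¼)*(-8))*(3*0) = (-7 - 2)*0 = -9*0 = 0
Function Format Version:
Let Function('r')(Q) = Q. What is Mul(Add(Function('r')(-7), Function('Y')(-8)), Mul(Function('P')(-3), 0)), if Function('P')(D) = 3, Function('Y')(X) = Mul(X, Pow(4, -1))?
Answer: 0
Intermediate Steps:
Function('Y')(X) = Mul(Rational(1, 4), X) (Function('Y')(X) = Mul(X, Rational(1, 4)) = Mul(Rational(1, 4), X))
Mul(Add(Function('r')(-7), Function('Y')(-8)), Mul(Function('P')(-3), 0)) = Mul(Add(-7, Mul(Rational(1, 4), -8)), Mul(3, 0)) = Mul(Add(-7, -2), 0) = Mul(-9, 0) = 0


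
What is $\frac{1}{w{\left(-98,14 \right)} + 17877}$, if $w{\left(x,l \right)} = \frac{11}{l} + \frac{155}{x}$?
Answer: $\frac{49}{875934} \approx 5.594 \cdot 10^{-5}$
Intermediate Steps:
$\frac{1}{w{\left(-98,14 \right)} + 17877} = \frac{1}{\left(\frac{11}{14} + \frac{155}{-98}\right) + 17877} = \frac{1}{\left(11 \cdot \frac{1}{14} + 155 \left(- \frac{1}{98}\right)\right) + 17877} = \frac{1}{\left(\frac{11}{14} - \frac{155}{98}\right) + 17877} = \frac{1}{- \frac{39}{49} + 17877} = \frac{1}{\frac{875934}{49}} = \frac{49}{875934}$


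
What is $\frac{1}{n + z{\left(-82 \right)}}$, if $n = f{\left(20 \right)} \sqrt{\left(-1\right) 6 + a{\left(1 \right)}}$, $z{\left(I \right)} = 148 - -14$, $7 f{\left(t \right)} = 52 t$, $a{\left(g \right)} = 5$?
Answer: $\frac{3969}{1183778} - \frac{1820 i}{591889} \approx 0.0033528 - 0.0030749 i$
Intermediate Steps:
$f{\left(t \right)} = \frac{52 t}{7}$
$z{\left(I \right)} = 162$ ($z{\left(I \right)} = 148 + 14 = 162$)
$n = \frac{1040 i}{7}$ ($n = \frac{52}{7} \cdot 20 \sqrt{\left(-1\right) 6 + 5} = \frac{1040 \sqrt{-6 + 5}}{7} = \frac{1040 \sqrt{-1}}{7} = \frac{1040 i}{7} \approx 148.57 i$)
$\frac{1}{n + z{\left(-82 \right)}} = \frac{1}{\frac{1040 i}{7} + 162} = \frac{1}{162 + \frac{1040 i}{7}} = \frac{49 \left(162 - \frac{1040 i}{7}\right)}{2367556}$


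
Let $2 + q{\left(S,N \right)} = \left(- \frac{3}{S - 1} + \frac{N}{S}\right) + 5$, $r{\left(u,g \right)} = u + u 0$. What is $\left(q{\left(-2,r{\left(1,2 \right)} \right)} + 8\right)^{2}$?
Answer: $\frac{529}{4} \approx 132.25$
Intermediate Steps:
$r{\left(u,g \right)} = u$ ($r{\left(u,g \right)} = u + 0 = u$)
$q{\left(S,N \right)} = 3 - \frac{3}{-1 + S} + \frac{N}{S}$ ($q{\left(S,N \right)} = -2 + \left(\left(- \frac{3}{S - 1} + \frac{N}{S}\right) + 5\right) = -2 + \left(\left(- \frac{3}{-1 + S} + \frac{N}{S}\right) + 5\right) = -2 + \left(5 - \frac{3}{-1 + S} + \frac{N}{S}\right) = 3 - \frac{3}{-1 + S} + \frac{N}{S}$)
$\left(q{\left(-2,r{\left(1,2 \right)} \right)} + 8\right)^{2} = \left(\frac{\left(-1\right) 1 - -12 + 3 \left(-2\right)^{2} + 1 \left(-2\right)}{\left(-2\right) \left(-1 - 2\right)} + 8\right)^{2} = \left(- \frac{-1 + 12 + 3 \cdot 4 - 2}{2 \left(-3\right)} + 8\right)^{2} = \left(\left(- \frac{1}{2}\right) \left(- \frac{1}{3}\right) \left(-1 + 12 + 12 - 2\right) + 8\right)^{2} = \left(\left(- \frac{1}{2}\right) \left(- \frac{1}{3}\right) 21 + 8\right)^{2} = \left(\frac{7}{2} + 8\right)^{2} = \left(\frac{23}{2}\right)^{2} = \frac{529}{4}$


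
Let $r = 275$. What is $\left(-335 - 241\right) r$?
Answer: $-158400$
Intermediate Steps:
$\left(-335 - 241\right) r = \left(-335 - 241\right) 275 = \left(-576\right) 275 = -158400$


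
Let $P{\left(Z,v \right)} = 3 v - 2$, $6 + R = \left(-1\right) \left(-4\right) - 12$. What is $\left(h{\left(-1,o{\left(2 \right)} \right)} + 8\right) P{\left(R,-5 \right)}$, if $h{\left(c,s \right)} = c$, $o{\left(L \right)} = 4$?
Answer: $-119$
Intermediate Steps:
$R = -14$ ($R = -6 - 8 = -14$)
$P{\left(Z,v \right)} = -2 + 3 v$
$\left(h{\left(-1,o{\left(2 \right)} \right)} + 8\right) P{\left(R,-5 \right)} = \left(-1 + 8\right) \left(-2 + 3 \left(-5\right)\right) = 7 \left(-2 - 15\right) = 7 \left(-17\right) = -119$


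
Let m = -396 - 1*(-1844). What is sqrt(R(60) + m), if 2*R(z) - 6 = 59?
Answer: 3*sqrt(658)/2 ≈ 38.477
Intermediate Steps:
R(z) = 65/2 (R(z) = 3 + (1/2)*59 = 3 + 59/2 = 65/2)
m = 1448 (m = -396 + 1844 = 1448)
sqrt(R(60) + m) = sqrt(65/2 + 1448) = sqrt(2961/2) = 3*sqrt(658)/2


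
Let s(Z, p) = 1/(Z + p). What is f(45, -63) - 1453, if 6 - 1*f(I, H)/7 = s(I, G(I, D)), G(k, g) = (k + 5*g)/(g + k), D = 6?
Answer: -1114809/790 ≈ -1411.2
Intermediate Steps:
G(k, g) = (k + 5*g)/(g + k)
f(I, H) = 42 - 7/(I + (30 + I)/(6 + I)) (f(I, H) = 42 - 7/(I + (I + 5*6)/(6 + I)) = 42 - 7/(I + (I + 30)/(6 + I)) = 42 - 7/(I + (30 + I)/(6 + I)))
f(45, -63) - 1453 = 7*(174 + 6*45² + 41*45)/(30 + 45² + 7*45) - 1453 = 7*(174 + 6*2025 + 1845)/(30 + 2025 + 315) - 1453 = 7*(174 + 12150 + 1845)/2370 - 1453 = 7*(1/2370)*14169 - 1453 = 33061/790 - 1453 = -1114809/790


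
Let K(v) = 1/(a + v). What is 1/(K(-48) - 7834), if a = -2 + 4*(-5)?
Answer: -70/548381 ≈ -0.00012765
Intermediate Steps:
a = -22 (a = -2 - 20 = -22)
K(v) = 1/(-22 + v)
1/(K(-48) - 7834) = 1/(1/(-22 - 48) - 7834) = 1/(1/(-70) - 7834) = 1/(-1/70 - 7834) = 1/(-548381/70) = -70/548381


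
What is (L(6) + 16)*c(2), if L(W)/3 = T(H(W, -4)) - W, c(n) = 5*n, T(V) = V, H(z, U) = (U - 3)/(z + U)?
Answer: -125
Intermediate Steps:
H(z, U) = (-3 + U)/(U + z)
L(W) = -21/(-4 + W) - 3*W (L(W) = 3*((-3 - 4)/(-4 + W) - W) = 3*(-7/(-4 + W) - W) = 3*(-W - 7/(-4 + W)) = -21/(-4 + W) - 3*W)
(L(6) + 16)*c(2) = (3*(-7 - 1*6*(-4 + 6))/(-4 + 6) + 16)*(5*2) = (3*(-7 - 1*6*2)/2 + 16)*10 = (3*(½)*(-7 - 12) + 16)*10 = (3*(½)*(-19) + 16)*10 = (-57/2 + 16)*10 = -25/2*10 = -125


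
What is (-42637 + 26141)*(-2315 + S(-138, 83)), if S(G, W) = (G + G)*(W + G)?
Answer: -212221040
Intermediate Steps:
S(G, W) = 2*G*(G + W) (S(G, W) = (2*G)*(G + W) = 2*G*(G + W))
(-42637 + 26141)*(-2315 + S(-138, 83)) = (-42637 + 26141)*(-2315 + 2*(-138)*(-138 + 83)) = -16496*(-2315 + 2*(-138)*(-55)) = -16496*(-2315 + 15180) = -16496*12865 = -212221040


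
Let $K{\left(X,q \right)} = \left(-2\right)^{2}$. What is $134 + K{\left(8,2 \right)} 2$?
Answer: $142$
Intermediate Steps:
$K{\left(X,q \right)} = 4$
$134 + K{\left(8,2 \right)} 2 = 134 + 4 \cdot 2 = 134 + 8 = 142$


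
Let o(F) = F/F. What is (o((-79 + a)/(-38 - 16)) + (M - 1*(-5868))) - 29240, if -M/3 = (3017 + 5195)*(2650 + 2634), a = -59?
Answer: -130199995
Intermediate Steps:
M = -130176624 (M = -3*(3017 + 5195)*(2650 + 2634) = -24636*5284 = -3*43392208 = -130176624)
o(F) = 1
(o((-79 + a)/(-38 - 16)) + (M - 1*(-5868))) - 29240 = (1 + (-130176624 - 1*(-5868))) - 29240 = (1 + (-130176624 + 5868)) - 29240 = (1 - 130170756) - 29240 = -130170755 - 29240 = -130199995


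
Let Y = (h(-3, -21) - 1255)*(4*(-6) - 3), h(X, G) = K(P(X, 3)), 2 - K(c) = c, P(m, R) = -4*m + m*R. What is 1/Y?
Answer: 1/33912 ≈ 2.9488e-5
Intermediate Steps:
P(m, R) = -4*m + R*m
K(c) = 2 - c
h(X, G) = 2 + X (h(X, G) = 2 - X*(-4 + 3) = 2 - X*(-1) = 2 - (-1)*X = 2 + X)
Y = 33912 (Y = ((2 - 3) - 1255)*(4*(-6) - 3) = (-1 - 1255)*(-24 - 3) = -1256*(-27) = 33912)
1/Y = 1/33912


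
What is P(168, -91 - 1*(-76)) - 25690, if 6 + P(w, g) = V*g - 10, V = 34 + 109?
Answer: -27851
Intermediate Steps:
V = 143
P(w, g) = -16 + 143*g (P(w, g) = -6 + (143*g - 10) = -6 + (-10 + 143*g) = -16 + 143*g)
P(168, -91 - 1*(-76)) - 25690 = (-16 + 143*(-91 - 1*(-76))) - 25690 = (-16 + 143*(-91 + 76)) - 25690 = (-16 + 143*(-15)) - 25690 = (-16 - 2145) - 25690 = -2161 - 25690 = -27851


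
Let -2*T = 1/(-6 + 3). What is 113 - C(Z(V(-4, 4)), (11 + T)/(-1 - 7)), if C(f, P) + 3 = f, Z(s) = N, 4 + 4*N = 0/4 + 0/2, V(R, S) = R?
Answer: 117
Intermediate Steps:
T = ⅙ (T = -1/(2*(-6 + 3)) = -½/(-3) = -½*(-⅓) = ⅙ ≈ 0.16667)
N = -1 (N = -1 + (0/4 + 0/2)/4 = -1 + (0*(¼) + 0*(½))/4 = -1 + (0 + 0)/4 = -1 + (¼)*0 = -1 + 0 = -1)
Z(s) = -1
C(f, P) = -3 + f
113 - C(Z(V(-4, 4)), (11 + T)/(-1 - 7)) = 113 - (-3 - 1) = 113 - 1*(-4) = 113 + 4 = 117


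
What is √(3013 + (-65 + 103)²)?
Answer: √4457 ≈ 66.761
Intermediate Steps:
√(3013 + (-65 + 103)²) = √(3013 + 38²) = √(3013 + 1444) = √4457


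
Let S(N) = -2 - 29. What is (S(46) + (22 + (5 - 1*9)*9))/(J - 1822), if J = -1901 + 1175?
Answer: 45/2548 ≈ 0.017661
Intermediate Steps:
S(N) = -31
J = -726
(S(46) + (22 + (5 - 1*9)*9))/(J - 1822) = (-31 + (22 + (5 - 1*9)*9))/(-726 - 1822) = (-31 + (22 + (5 - 9)*9))/(-2548) = (-31 + (22 - 4*9))*(-1/2548) = (-31 + (22 - 36))*(-1/2548) = (-31 - 14)*(-1/2548) = -45*(-1/2548) = 45/2548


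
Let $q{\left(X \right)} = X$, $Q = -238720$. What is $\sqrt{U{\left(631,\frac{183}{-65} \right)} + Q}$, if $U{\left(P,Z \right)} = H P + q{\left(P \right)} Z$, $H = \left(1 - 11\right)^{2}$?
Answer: $\frac{3 i \sqrt{83277805}}{65} \approx 421.18 i$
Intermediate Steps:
$H = 100$ ($H = \left(-10\right)^{2} = 100$)
$U{\left(P,Z \right)} = 100 P + P Z$
$\sqrt{U{\left(631,\frac{183}{-65} \right)} + Q} = \sqrt{631 \left(100 + \frac{183}{-65}\right) - 238720} = \sqrt{631 \left(100 + 183 \left(- \frac{1}{65}\right)\right) - 238720} = \sqrt{631 \left(100 - \frac{183}{65}\right) - 238720} = \sqrt{631 \cdot \frac{6317}{65} - 238720} = \sqrt{\frac{3986027}{65} - 238720} = \sqrt{- \frac{11530773}{65}} = \frac{3 i \sqrt{83277805}}{65}$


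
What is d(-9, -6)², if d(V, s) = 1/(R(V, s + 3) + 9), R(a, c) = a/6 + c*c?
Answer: 4/1089 ≈ 0.0036731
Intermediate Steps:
R(a, c) = c² + a/6 (R(a, c) = a/6 + c² = c² + a/6)
d(V, s) = 1/(9 + (3 + s)² + V/6) (d(V, s) = 1/(((s + 3)² + V/6) + 9) = 1/(((3 + s)² + V/6) + 9) = 1/(9 + (3 + s)² + V/6))
d(-9, -6)² = (6/(54 - 9 + 6*(3 - 6)²))² = (6/(54 - 9 + 6*(-3)²))² = (6/(54 - 9 + 6*9))² = (6/(54 - 9 + 54))² = (6/99)² = (6*(1/99))² = (2/33)² = 4/1089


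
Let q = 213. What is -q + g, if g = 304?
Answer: 91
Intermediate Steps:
-q + g = -1*213 + 304 = -213 + 304 = 91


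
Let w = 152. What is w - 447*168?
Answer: -74944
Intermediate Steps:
w - 447*168 = 152 - 447*168 = 152 - 75096 = -74944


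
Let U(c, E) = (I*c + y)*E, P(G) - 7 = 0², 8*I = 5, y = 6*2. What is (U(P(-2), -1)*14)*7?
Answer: -6419/4 ≈ -1604.8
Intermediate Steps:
y = 12
I = 5/8 (I = (⅛)*5 = 5/8 ≈ 0.62500)
P(G) = 7 (P(G) = 7 + 0² = 7 + 0 = 7)
U(c, E) = E*(12 + 5*c/8) (U(c, E) = (5*c/8 + 12)*E = (12 + 5*c/8)*E = E*(12 + 5*c/8))
(U(P(-2), -1)*14)*7 = (((⅛)*(-1)*(96 + 5*7))*14)*7 = (((⅛)*(-1)*(96 + 35))*14)*7 = (((⅛)*(-1)*131)*14)*7 = -131/8*14*7 = -917/4*7 = -6419/4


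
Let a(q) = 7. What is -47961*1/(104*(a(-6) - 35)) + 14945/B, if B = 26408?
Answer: 163759241/9612512 ≈ 17.036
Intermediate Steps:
-47961*1/(104*(a(-6) - 35)) + 14945/B = -47961*1/(104*(7 - 35)) + 14945/26408 = -47961/((-28*104)) + 14945*(1/26408) = -47961/(-2912) + 14945/26408 = -47961*(-1/2912) + 14945/26408 = 47961/2912 + 14945/26408 = 163759241/9612512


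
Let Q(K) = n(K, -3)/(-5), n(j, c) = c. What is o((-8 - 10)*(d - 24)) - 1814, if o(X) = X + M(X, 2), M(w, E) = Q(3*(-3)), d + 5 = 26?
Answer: -8797/5 ≈ -1759.4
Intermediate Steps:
d = 21 (d = -5 + 26 = 21)
Q(K) = 3/5 (Q(K) = -3/(-5) = -3*(-1/5) = 3/5)
M(w, E) = 3/5
o(X) = 3/5 + X (o(X) = X + 3/5 = 3/5 + X)
o((-8 - 10)*(d - 24)) - 1814 = (3/5 + (-8 - 10)*(21 - 24)) - 1814 = (3/5 - 18*(-3)) - 1814 = (3/5 + 54) - 1814 = 273/5 - 1814 = -8797/5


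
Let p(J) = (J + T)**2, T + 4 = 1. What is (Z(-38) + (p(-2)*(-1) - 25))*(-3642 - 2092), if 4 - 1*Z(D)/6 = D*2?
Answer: -2465620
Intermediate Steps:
T = -3 (T = -4 + 1 = -3)
p(J) = (-3 + J)**2 (p(J) = (J - 3)**2 = (-3 + J)**2)
Z(D) = 24 - 12*D (Z(D) = 24 - 6*D*2 = 24 - 12*D)
(Z(-38) + (p(-2)*(-1) - 25))*(-3642 - 2092) = ((24 - 12*(-38)) + ((-3 - 2)**2*(-1) - 25))*(-3642 - 2092) = ((24 + 456) + ((-5)**2*(-1) - 25))*(-5734) = (480 + (25*(-1) - 25))*(-5734) = (480 + (-25 - 25))*(-5734) = (480 - 50)*(-5734) = 430*(-5734) = -2465620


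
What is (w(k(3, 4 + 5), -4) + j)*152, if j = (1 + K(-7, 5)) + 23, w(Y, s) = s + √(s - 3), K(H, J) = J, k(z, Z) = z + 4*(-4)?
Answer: 3800 + 152*I*√7 ≈ 3800.0 + 402.15*I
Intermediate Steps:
k(z, Z) = -16 + z (k(z, Z) = z - 16 = -16 + z)
w(Y, s) = s + √(-3 + s)
j = 29 (j = (1 + 5) + 23 = 6 + 23 = 29)
(w(k(3, 4 + 5), -4) + j)*152 = ((-4 + √(-3 - 4)) + 29)*152 = ((-4 + √(-7)) + 29)*152 = ((-4 + I*√7) + 29)*152 = (25 + I*√7)*152 = 3800 + 152*I*√7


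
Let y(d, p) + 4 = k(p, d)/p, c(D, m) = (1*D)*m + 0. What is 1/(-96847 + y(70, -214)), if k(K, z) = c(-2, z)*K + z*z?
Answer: -107/10380487 ≈ -1.0308e-5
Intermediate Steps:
c(D, m) = D*m (c(D, m) = D*m + 0 = D*m)
k(K, z) = z**2 - 2*K*z (k(K, z) = (-2*z)*K + z*z = -2*K*z + z**2 = z**2 - 2*K*z)
y(d, p) = -4 + d*(d - 2*p)/p (y(d, p) = -4 + (d*(d - 2*p))/p = -4 + d*(d - 2*p)/p)
1/(-96847 + y(70, -214)) = 1/(-96847 + (-4 - 2*70 + 70**2/(-214))) = 1/(-96847 + (-4 - 140 + 4900*(-1/214))) = 1/(-96847 + (-4 - 140 - 2450/107)) = 1/(-96847 - 17858/107) = 1/(-10380487/107) = -107/10380487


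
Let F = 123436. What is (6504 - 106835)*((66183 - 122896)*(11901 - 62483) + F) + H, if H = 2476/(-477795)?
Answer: -137522591253908460766/477795 ≈ -2.8783e+14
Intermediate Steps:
H = -2476/477795 (H = 2476*(-1/477795) = -2476/477795 ≈ -0.0051821)
(6504 - 106835)*((66183 - 122896)*(11901 - 62483) + F) + H = (6504 - 106835)*((66183 - 122896)*(11901 - 62483) + 123436) - 2476/477795 = -100331*(-56713*(-50582) + 123436) - 2476/477795 = -100331*(2868656966 + 123436) - 2476/477795 = -100331*2868780402 - 2476/477795 = -287827606513062 - 2476/477795 = -137522591253908460766/477795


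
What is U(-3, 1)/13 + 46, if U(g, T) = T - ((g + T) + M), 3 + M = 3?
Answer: 601/13 ≈ 46.231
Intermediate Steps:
M = 0 (M = -3 + 3 = 0)
U(g, T) = -g (U(g, T) = T - ((g + T) + 0) = T - ((T + g) + 0) = T - (T + g) = T + (-T - g) = -g)
U(-3, 1)/13 + 46 = -1*(-3)/13 + 46 = 3*(1/13) + 46 = 3/13 + 46 = 601/13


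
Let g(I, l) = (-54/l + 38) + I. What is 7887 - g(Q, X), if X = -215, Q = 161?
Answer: 1652866/215 ≈ 7687.8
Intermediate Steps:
g(I, l) = 38 + I - 54/l (g(I, l) = (38 - 54/l) + I = 38 + I - 54/l)
7887 - g(Q, X) = 7887 - (38 + 161 - 54/(-215)) = 7887 - (38 + 161 - 54*(-1/215)) = 7887 - (38 + 161 + 54/215) = 7887 - 1*42839/215 = 7887 - 42839/215 = 1652866/215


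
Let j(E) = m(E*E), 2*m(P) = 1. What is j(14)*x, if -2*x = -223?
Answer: 223/4 ≈ 55.750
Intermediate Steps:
m(P) = ½ (m(P) = (½)*1 = ½)
j(E) = ½
x = 223/2 (x = -½*(-223) = 223/2 ≈ 111.50)
j(14)*x = (½)*(223/2) = 223/4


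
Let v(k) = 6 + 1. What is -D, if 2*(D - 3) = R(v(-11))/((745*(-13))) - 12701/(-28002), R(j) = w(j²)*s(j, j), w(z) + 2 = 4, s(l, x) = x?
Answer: -134601029/41722980 ≈ -3.2261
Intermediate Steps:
w(z) = 2 (w(z) = -2 + 4 = 2)
v(k) = 7
R(j) = 2*j
D = 134601029/41722980 (D = 3 + ((2*7)/((745*(-13))) - 12701/(-28002))/2 = 3 + (14/(-9685) - 12701*(-1/28002))/2 = 3 + (14*(-1/9685) + 977/2154)/2 = 3 + (-14/9685 + 977/2154)/2 = 3 + (½)*(9432089/20861490) = 3 + 9432089/41722980 = 134601029/41722980 ≈ 3.2261)
-D = -1*134601029/41722980 = -134601029/41722980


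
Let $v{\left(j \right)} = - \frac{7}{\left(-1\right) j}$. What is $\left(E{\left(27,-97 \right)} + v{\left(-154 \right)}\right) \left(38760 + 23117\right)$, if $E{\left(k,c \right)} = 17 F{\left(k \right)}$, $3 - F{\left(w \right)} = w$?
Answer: $- \frac{555469829}{22} \approx -2.5249 \cdot 10^{7}$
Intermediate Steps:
$F{\left(w \right)} = 3 - w$
$E{\left(k,c \right)} = 51 - 17 k$ ($E{\left(k,c \right)} = 17 \left(3 - k\right) = 51 - 17 k$)
$v{\left(j \right)} = \frac{7}{j}$ ($v{\left(j \right)} = - 7 \left(- \frac{1}{j}\right) = \frac{7}{j}$)
$\left(E{\left(27,-97 \right)} + v{\left(-154 \right)}\right) \left(38760 + 23117\right) = \left(\left(51 - 459\right) + \frac{7}{-154}\right) \left(38760 + 23117\right) = \left(\left(51 - 459\right) + 7 \left(- \frac{1}{154}\right)\right) 61877 = \left(-408 - \frac{1}{22}\right) 61877 = \left(- \frac{8977}{22}\right) 61877 = - \frac{555469829}{22}$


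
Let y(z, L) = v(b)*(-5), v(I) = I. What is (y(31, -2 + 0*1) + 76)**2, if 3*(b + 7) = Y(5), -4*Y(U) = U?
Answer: 1841449/144 ≈ 12788.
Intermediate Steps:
Y(U) = -U/4
b = -89/12 (b = -7 + (-1/4*5)/3 = -7 + (1/3)*(-5/4) = -7 - 5/12 = -89/12 ≈ -7.4167)
y(z, L) = 445/12 (y(z, L) = -89/12*(-5) = 445/12)
(y(31, -2 + 0*1) + 76)**2 = (445/12 + 76)**2 = (1357/12)**2 = 1841449/144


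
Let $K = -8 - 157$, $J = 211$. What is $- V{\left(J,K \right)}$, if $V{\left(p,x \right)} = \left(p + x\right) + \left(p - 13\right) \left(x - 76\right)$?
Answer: $47672$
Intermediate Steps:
$K = -165$ ($K = -8 - 157 = -165$)
$V{\left(p,x \right)} = p + x + \left(-76 + x\right) \left(-13 + p\right)$ ($V{\left(p,x \right)} = \left(p + x\right) + \left(-13 + p\right) \left(-76 + x\right) = \left(p + x\right) + \left(-76 + x\right) \left(-13 + p\right) = p + x + \left(-76 + x\right) \left(-13 + p\right)$)
$- V{\left(J,K \right)} = - (988 - 15825 - -1980 + 211 \left(-165\right)) = - (988 - 15825 + 1980 - 34815) = \left(-1\right) \left(-47672\right) = 47672$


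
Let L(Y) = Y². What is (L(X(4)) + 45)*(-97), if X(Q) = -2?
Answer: -4753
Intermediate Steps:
(L(X(4)) + 45)*(-97) = ((-2)² + 45)*(-97) = (4 + 45)*(-97) = 49*(-97) = -4753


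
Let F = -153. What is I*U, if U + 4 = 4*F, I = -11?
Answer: 6776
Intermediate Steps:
U = -616 (U = -4 + 4*(-153) = -4 - 612 = -616)
I*U = -11*(-616) = 6776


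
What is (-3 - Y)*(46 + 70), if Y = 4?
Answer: -812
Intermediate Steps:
(-3 - Y)*(46 + 70) = (-3 - 1*4)*(46 + 70) = (-3 - 4)*116 = -7*116 = -812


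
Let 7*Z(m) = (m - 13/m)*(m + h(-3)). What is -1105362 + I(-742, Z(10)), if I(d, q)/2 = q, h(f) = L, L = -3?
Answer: -5526723/5 ≈ -1.1053e+6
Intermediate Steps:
h(f) = -3
Z(m) = (-3 + m)*(m - 13/m)/7 (Z(m) = ((m - 13/m)*(m - 3))/7 = ((m - 13/m)*(-3 + m))/7 = ((-3 + m)*(m - 13/m))/7 = (-3 + m)*(m - 13/m)/7)
I(d, q) = 2*q
-1105362 + I(-742, Z(10)) = -1105362 + 2*((⅐)*(39 + 10*(-13 + 10² - 3*10))/10) = -1105362 + 2*((⅐)*(⅒)*(39 + 10*(-13 + 100 - 30))) = -1105362 + 2*((⅐)*(⅒)*(39 + 10*57)) = -1105362 + 2*((⅐)*(⅒)*(39 + 570)) = -1105362 + 2*((⅐)*(⅒)*609) = -1105362 + 2*(87/10) = -1105362 + 87/5 = -5526723/5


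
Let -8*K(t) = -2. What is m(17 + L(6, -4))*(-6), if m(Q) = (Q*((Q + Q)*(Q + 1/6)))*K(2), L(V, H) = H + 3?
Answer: -12416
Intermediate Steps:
L(V, H) = 3 + H
K(t) = ¼ (K(t) = -⅛*(-2) = ¼)
m(Q) = Q²*(⅙ + Q)/2 (m(Q) = (Q*((Q + Q)*(Q + 1/6)))*(¼) = (Q*((2*Q)*(Q + ⅙)))*(¼) = (Q*((2*Q)*(⅙ + Q)))*(¼) = (Q*(2*Q*(⅙ + Q)))*(¼) = (2*Q²*(⅙ + Q))*(¼) = Q²*(⅙ + Q)/2)
m(17 + L(6, -4))*(-6) = ((17 + (3 - 4))²*(1 + 6*(17 + (3 - 4)))/12)*(-6) = ((17 - 1)²*(1 + 6*(17 - 1))/12)*(-6) = ((1/12)*16²*(1 + 6*16))*(-6) = ((1/12)*256*(1 + 96))*(-6) = ((1/12)*256*97)*(-6) = (6208/3)*(-6) = -12416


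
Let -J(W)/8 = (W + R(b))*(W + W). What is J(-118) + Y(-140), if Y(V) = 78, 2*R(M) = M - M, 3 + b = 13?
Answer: -222706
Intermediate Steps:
b = 10 (b = -3 + 13 = 10)
R(M) = 0 (R(M) = (M - M)/2 = (½)*0 = 0)
J(W) = -16*W² (J(W) = -8*(W + 0)*(W + W) = -8*W*2*W = -16*W²)
J(-118) + Y(-140) = -16*(-118)² + 78 = -16*13924 + 78 = -222784 + 78 = -222706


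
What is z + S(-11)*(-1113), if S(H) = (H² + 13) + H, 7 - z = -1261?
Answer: -135631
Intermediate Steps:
z = 1268 (z = 7 - 1*(-1261) = 7 + 1261 = 1268)
S(H) = 13 + H + H² (S(H) = (13 + H²) + H = 13 + H + H²)
z + S(-11)*(-1113) = 1268 + (13 - 11 + (-11)²)*(-1113) = 1268 + (13 - 11 + 121)*(-1113) = 1268 + 123*(-1113) = 1268 - 136899 = -135631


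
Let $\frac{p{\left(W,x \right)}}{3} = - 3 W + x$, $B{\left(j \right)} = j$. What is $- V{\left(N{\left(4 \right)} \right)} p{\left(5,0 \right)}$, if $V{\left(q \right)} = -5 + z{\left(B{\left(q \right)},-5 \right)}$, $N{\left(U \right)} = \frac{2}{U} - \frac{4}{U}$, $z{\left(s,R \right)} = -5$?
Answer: $-450$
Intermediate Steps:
$N{\left(U \right)} = - \frac{2}{U}$
$p{\left(W,x \right)} = - 9 W + 3 x$ ($p{\left(W,x \right)} = 3 \left(- 3 W + x\right) = 3 \left(x - 3 W\right) = - 9 W + 3 x$)
$V{\left(q \right)} = -10$ ($V{\left(q \right)} = -5 - 5 = -10$)
$- V{\left(N{\left(4 \right)} \right)} p{\left(5,0 \right)} = - \left(-10\right) \left(\left(-9\right) 5 + 3 \cdot 0\right) = - \left(-10\right) \left(-45 + 0\right) = - \left(-10\right) \left(-45\right) = \left(-1\right) 450 = -450$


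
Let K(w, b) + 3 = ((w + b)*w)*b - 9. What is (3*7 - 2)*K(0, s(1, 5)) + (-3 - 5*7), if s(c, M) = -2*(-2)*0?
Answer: -266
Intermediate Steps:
s(c, M) = 0 (s(c, M) = 4*0 = 0)
K(w, b) = -12 + b*w*(b + w) (K(w, b) = -3 + (((w + b)*w)*b - 9) = -3 + (((b + w)*w)*b - 9) = -3 + ((w*(b + w))*b - 9) = -3 + (b*w*(b + w) - 9) = -3 + (-9 + b*w*(b + w)) = -12 + b*w*(b + w))
(3*7 - 2)*K(0, s(1, 5)) + (-3 - 5*7) = (3*7 - 2)*(-12 + 0*0**2 + 0*0**2) + (-3 - 5*7) = (21 - 2)*(-12 + 0*0 + 0*0) + (-3 - 35) = 19*(-12 + 0 + 0) - 38 = 19*(-12) - 38 = -228 - 38 = -266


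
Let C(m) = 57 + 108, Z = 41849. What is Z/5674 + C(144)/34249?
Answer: 1434222611/194328826 ≈ 7.3804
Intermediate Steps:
C(m) = 165
Z/5674 + C(144)/34249 = 41849/5674 + 165/34249 = 1434222611/194328826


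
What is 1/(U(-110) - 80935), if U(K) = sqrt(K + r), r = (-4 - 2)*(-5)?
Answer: -16187/1310094861 - 4*I*sqrt(5)/6550474305 ≈ -1.2356e-5 - 1.3654e-9*I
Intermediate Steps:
r = 30 (r = -6*(-5) = 30)
U(K) = sqrt(30 + K) (U(K) = sqrt(K + 30) = sqrt(30 + K))
1/(U(-110) - 80935) = 1/(sqrt(30 - 110) - 80935) = 1/(sqrt(-80) - 80935) = 1/(4*I*sqrt(5) - 80935) = 1/(-80935 + 4*I*sqrt(5))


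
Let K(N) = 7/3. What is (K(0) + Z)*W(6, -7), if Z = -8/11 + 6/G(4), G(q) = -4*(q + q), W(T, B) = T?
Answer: 749/88 ≈ 8.5114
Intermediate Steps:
G(q) = -8*q
Z = -161/176 (Z = -8/11 + 6/((-8*4)) = -8*1/11 + 6/(-32) = -8/11 + 6*(-1/32) = -8/11 - 3/16 = -161/176 ≈ -0.91477)
K(N) = 7/3 (K(N) = 7*(⅓) = 7/3)
(K(0) + Z)*W(6, -7) = (7/3 - 161/176)*6 = (749/528)*6 = 749/88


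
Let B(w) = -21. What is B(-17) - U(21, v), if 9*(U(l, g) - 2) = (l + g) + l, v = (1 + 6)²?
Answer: -298/9 ≈ -33.111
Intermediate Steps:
v = 49 (v = 7² = 49)
U(l, g) = 2 + g/9 + 2*l/9 (U(l, g) = 2 + ((l + g) + l)/9 = 2 + ((g + l) + l)/9 = 2 + (g + 2*l)/9 = 2 + (g/9 + 2*l/9) = 2 + g/9 + 2*l/9)
B(-17) - U(21, v) = -21 - (2 + (⅑)*49 + (2/9)*21) = -21 - (2 + 49/9 + 14/3) = -21 - 1*109/9 = -21 - 109/9 = -298/9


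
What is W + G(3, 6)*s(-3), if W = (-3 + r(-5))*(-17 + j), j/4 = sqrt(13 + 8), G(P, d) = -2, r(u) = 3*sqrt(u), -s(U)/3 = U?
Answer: 33 - 12*sqrt(21) - 51*I*sqrt(5) + 12*I*sqrt(105) ≈ -21.991 + 8.924*I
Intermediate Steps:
s(U) = -3*U
j = 4*sqrt(21) (j = 4*sqrt(13 + 8) = 4*sqrt(21) ≈ 18.330)
W = (-17 + 4*sqrt(21))*(-3 + 3*I*sqrt(5)) (W = (-3 + 3*sqrt(-5))*(-17 + 4*sqrt(21)) = (-3 + 3*(I*sqrt(5)))*(-17 + 4*sqrt(21)) = (-3 + 3*I*sqrt(5))*(-17 + 4*sqrt(21)) = (-17 + 4*sqrt(21))*(-3 + 3*I*sqrt(5)) ≈ -3.9909 + 8.9239*I)
W + G(3, 6)*s(-3) = (51 - 12*sqrt(21) - 51*I*sqrt(5) + 12*I*sqrt(105)) - (-6)*(-3) = (51 - 12*sqrt(21) - 51*I*sqrt(5) + 12*I*sqrt(105)) - 2*9 = (51 - 12*sqrt(21) - 51*I*sqrt(5) + 12*I*sqrt(105)) - 18 = 33 - 12*sqrt(21) - 51*I*sqrt(5) + 12*I*sqrt(105)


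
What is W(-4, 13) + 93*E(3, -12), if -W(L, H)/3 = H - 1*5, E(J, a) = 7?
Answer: 627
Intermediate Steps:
W(L, H) = 15 - 3*H (W(L, H) = -3*(H - 1*5) = -3*(H - 5) = -3*(-5 + H) = 15 - 3*H)
W(-4, 13) + 93*E(3, -12) = (15 - 3*13) + 93*7 = (15 - 39) + 651 = -24 + 651 = 627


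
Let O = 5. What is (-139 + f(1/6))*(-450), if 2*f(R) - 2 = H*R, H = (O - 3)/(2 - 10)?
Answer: 496875/8 ≈ 62109.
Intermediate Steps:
H = -1/4 (H = (5 - 3)/(2 - 10) = 2/(-8) = 2*(-1/8) = -1/4 ≈ -0.25000)
f(R) = 1 - R/8 (f(R) = 1 + (-R/4)/2 = 1 - R/8)
(-139 + f(1/6))*(-450) = (-139 + (1 - 1/8/6))*(-450) = (-139 + (1 - 1/8*1/6))*(-450) = (-139 + (1 - 1/48))*(-450) = (-139 + 47/48)*(-450) = -6625/48*(-450) = 496875/8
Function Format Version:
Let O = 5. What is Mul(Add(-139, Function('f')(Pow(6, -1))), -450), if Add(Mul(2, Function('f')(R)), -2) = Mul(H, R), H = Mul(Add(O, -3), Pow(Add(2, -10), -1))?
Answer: Rational(496875, 8) ≈ 62109.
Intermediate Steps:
H = Rational(-1, 4) (H = Mul(Add(5, -3), Pow(Add(2, -10), -1)) = Mul(2, Pow(-8, -1)) = Mul(2, Rational(-1, 8)) = Rational(-1, 4) ≈ -0.25000)
Function('f')(R) = Add(1, Mul(Rational(-1, 8), R)) (Function('f')(R) = Add(1, Mul(Rational(1, 2), Mul(Rational(-1, 4), R))) = Add(1, Mul(Rational(-1, 8), R)))
Mul(Add(-139, Function('f')(Pow(6, -1))), -450) = Mul(Add(-139, Add(1, Mul(Rational(-1, 8), Pow(6, -1)))), -450) = Mul(Add(-139, Add(1, Mul(Rational(-1, 8), Rational(1, 6)))), -450) = Mul(Add(-139, Add(1, Rational(-1, 48))), -450) = Mul(Add(-139, Rational(47, 48)), -450) = Mul(Rational(-6625, 48), -450) = Rational(496875, 8)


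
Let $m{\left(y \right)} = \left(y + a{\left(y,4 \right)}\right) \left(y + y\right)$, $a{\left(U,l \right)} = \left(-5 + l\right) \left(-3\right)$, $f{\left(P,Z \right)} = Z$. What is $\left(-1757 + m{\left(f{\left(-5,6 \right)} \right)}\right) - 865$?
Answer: $-2514$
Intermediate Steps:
$a{\left(U,l \right)} = 15 - 3 l$
$m{\left(y \right)} = 2 y \left(3 + y\right)$ ($m{\left(y \right)} = \left(y + \left(15 - 12\right)\right) \left(y + y\right) = \left(y + \left(15 - 12\right)\right) 2 y = \left(y + 3\right) 2 y = \left(3 + y\right) 2 y = 2 y \left(3 + y\right)$)
$\left(-1757 + m{\left(f{\left(-5,6 \right)} \right)}\right) - 865 = \left(-1757 + 2 \cdot 6 \left(3 + 6\right)\right) - 865 = \left(-1757 + 2 \cdot 6 \cdot 9\right) - 865 = \left(-1757 + 108\right) - 865 = -1649 - 865 = -2514$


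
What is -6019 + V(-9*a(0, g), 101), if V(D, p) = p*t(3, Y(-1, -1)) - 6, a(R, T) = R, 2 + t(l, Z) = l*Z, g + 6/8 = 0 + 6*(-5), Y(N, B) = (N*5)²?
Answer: 1348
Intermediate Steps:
Y(N, B) = 25*N² (Y(N, B) = (5*N)² = 25*N²)
g = -123/4 (g = -¾ + (0 + 6*(-5)) = -¾ + (0 - 30) = -¾ - 30 = -123/4 ≈ -30.750)
t(l, Z) = -2 + Z*l (t(l, Z) = -2 + l*Z = -2 + Z*l)
V(D, p) = -6 + 73*p (V(D, p) = p*(-2 + (25*(-1)²)*3) - 6 = p*(-2 + (25*1)*3) - 6 = p*(-2 + 25*3) - 6 = p*(-2 + 75) - 6 = p*73 - 6 = 73*p - 6 = -6 + 73*p)
-6019 + V(-9*a(0, g), 101) = -6019 + (-6 + 73*101) = -6019 + (-6 + 7373) = -6019 + 7367 = 1348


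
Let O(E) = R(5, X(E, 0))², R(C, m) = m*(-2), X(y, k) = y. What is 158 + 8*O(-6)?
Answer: 1310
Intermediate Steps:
R(C, m) = -2*m
O(E) = 4*E² (O(E) = (-2*E)² = 4*E²)
158 + 8*O(-6) = 158 + 8*(4*(-6)²) = 158 + 8*(4*36) = 158 + 8*144 = 158 + 1152 = 1310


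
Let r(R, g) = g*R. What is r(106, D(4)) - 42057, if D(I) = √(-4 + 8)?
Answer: -41845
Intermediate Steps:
D(I) = 2 (D(I) = √4 = 2)
r(R, g) = R*g
r(106, D(4)) - 42057 = 106*2 - 42057 = 212 - 42057 = -41845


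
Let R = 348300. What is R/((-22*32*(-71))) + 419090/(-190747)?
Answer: 11372346385/2383574512 ≈ 4.7711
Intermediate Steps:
R/((-22*32*(-71))) + 419090/(-190747) = 348300/((-22*32*(-71))) + 419090/(-190747) = 348300/((-704*(-71))) + 419090*(-1/190747) = 348300/49984 - 419090/190747 = 348300*(1/49984) - 419090/190747 = 87075/12496 - 419090/190747 = 11372346385/2383574512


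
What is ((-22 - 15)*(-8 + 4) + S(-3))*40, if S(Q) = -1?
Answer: 5880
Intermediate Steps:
((-22 - 15)*(-8 + 4) + S(-3))*40 = ((-22 - 15)*(-8 + 4) - 1)*40 = (-37*(-4) - 1)*40 = (148 - 1)*40 = 147*40 = 5880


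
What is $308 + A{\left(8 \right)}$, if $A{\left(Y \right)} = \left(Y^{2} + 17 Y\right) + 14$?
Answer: $522$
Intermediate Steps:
$A{\left(Y \right)} = 14 + Y^{2} + 17 Y$
$308 + A{\left(8 \right)} = 308 + \left(14 + 8^{2} + 17 \cdot 8\right) = 308 + \left(14 + 64 + 136\right) = 308 + 214 = 522$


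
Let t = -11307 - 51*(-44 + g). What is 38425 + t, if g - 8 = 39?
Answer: 26965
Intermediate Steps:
g = 47 (g = 8 + 39 = 47)
t = -11460 (t = -11307 - 51*(-44 + 47) = -11307 - 51*3 = -11307 - 1*153 = -11307 - 153 = -11460)
38425 + t = 38425 - 11460 = 26965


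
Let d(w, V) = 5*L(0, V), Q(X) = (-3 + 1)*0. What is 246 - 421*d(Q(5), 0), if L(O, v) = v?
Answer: 246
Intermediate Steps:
Q(X) = 0 (Q(X) = -2*0 = 0)
d(w, V) = 5*V
246 - 421*d(Q(5), 0) = 246 - 2105*0 = 246 - 421*0 = 246 + 0 = 246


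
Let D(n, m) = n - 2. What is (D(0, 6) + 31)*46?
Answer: 1334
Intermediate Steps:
D(n, m) = -2 + n
(D(0, 6) + 31)*46 = ((-2 + 0) + 31)*46 = (-2 + 31)*46 = 29*46 = 1334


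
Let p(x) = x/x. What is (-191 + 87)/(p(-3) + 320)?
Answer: -104/321 ≈ -0.32399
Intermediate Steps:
p(x) = 1
(-191 + 87)/(p(-3) + 320) = (-191 + 87)/(1 + 320) = -104/321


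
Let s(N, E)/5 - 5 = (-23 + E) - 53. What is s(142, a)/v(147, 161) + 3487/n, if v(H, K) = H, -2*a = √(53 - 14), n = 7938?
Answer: -15683/7938 - 5*√39/294 ≈ -2.0819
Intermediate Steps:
a = -√39/2 (a = -√(53 - 14)/2 = -√39/2 ≈ -3.1225)
s(N, E) = -355 + 5*E (s(N, E) = 25 + 5*((-23 + E) - 53) = 25 + 5*(-76 + E) = 25 + (-380 + 5*E) = -355 + 5*E)
s(142, a)/v(147, 161) + 3487/n = (-355 + 5*(-√39/2))/147 + 3487/7938 = (-355 - 5*√39/2)*(1/147) + 3487*(1/7938) = (-355/147 - 5*√39/294) + 3487/7938 = -15683/7938 - 5*√39/294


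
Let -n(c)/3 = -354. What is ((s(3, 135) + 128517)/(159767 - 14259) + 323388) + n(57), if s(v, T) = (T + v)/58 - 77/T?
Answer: 184827929550137/569663820 ≈ 3.2445e+5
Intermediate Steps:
n(c) = 1062 (n(c) = -3*(-354) = 1062)
s(v, T) = -77/T + T/58 + v/58 (s(v, T) = (T + v)*(1/58) - 77/T = (T/58 + v/58) - 77/T = -77/T + T/58 + v/58)
((s(3, 135) + 128517)/(159767 - 14259) + 323388) + n(57) = (((1/58)*(-4466 + 135*(135 + 3))/135 + 128517)/(159767 - 14259) + 323388) + 1062 = (((1/58)*(1/135)*(-4466 + 135*138) + 128517)/145508 + 323388) + 1062 = (((1/58)*(1/135)*(-4466 + 18630) + 128517)*(1/145508) + 323388) + 1062 = (((1/58)*(1/135)*14164 + 128517)*(1/145508) + 323388) + 1062 = ((7082/3915 + 128517)*(1/145508) + 323388) + 1062 = ((503151137/3915)*(1/145508) + 323388) + 1062 = (503151137/569663820 + 323388) + 1062 = 184222946573297/569663820 + 1062 = 184827929550137/569663820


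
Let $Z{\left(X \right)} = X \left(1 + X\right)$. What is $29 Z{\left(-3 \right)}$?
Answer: $174$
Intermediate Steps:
$29 Z{\left(-3 \right)} = 29 \left(- 3 \left(1 - 3\right)\right) = 29 \left(\left(-3\right) \left(-2\right)\right) = 29 \cdot 6 = 174$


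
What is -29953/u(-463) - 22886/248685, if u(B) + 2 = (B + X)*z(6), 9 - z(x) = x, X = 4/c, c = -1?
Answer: 7416752747/348905055 ≈ 21.257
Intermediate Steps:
X = -4 (X = 4/(-1) = 4*(-1) = -4)
z(x) = 9 - x
u(B) = -14 + 3*B (u(B) = -2 + (B - 4)*(9 - 1*6) = -2 + (-4 + B)*(9 - 6) = -2 + (-4 + B)*3 = -2 + (-12 + 3*B) = -14 + 3*B)
-29953/u(-463) - 22886/248685 = -29953/(-14 + 3*(-463)) - 22886/248685 = -29953/(-14 - 1389) - 22886*1/248685 = -29953/(-1403) - 22886/248685 = -29953*(-1/1403) - 22886/248685 = 29953/1403 - 22886/248685 = 7416752747/348905055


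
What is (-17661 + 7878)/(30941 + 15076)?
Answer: -1087/5113 ≈ -0.21260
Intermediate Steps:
(-17661 + 7878)/(30941 + 15076) = -9783/46017 = -9783*1/46017 = -1087/5113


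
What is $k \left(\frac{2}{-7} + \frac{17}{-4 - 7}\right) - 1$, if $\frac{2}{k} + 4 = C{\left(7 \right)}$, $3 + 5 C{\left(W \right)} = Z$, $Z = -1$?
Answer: $- \frac{73}{308} \approx -0.23701$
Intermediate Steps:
$C{\left(W \right)} = - \frac{4}{5}$ ($C{\left(W \right)} = - \frac{3}{5} + \frac{1}{5} \left(-1\right) = - \frac{3}{5} - \frac{1}{5} = - \frac{4}{5}$)
$k = - \frac{5}{12}$ ($k = \frac{2}{-4 - \frac{4}{5}} = \frac{2}{- \frac{24}{5}} = 2 \left(- \frac{5}{24}\right) = - \frac{5}{12} \approx -0.41667$)
$k \left(\frac{2}{-7} + \frac{17}{-4 - 7}\right) - 1 = - \frac{5 \left(\frac{2}{-7} + \frac{17}{-4 - 7}\right)}{12} - 1 = - \frac{5 \left(2 \left(- \frac{1}{7}\right) + \frac{17}{-4 - 7}\right)}{12} - 1 = - \frac{5 \left(- \frac{2}{7} + \frac{17}{-11}\right)}{12} - 1 = - \frac{5 \left(- \frac{2}{7} + 17 \left(- \frac{1}{11}\right)\right)}{12} - 1 = - \frac{5 \left(- \frac{2}{7} - \frac{17}{11}\right)}{12} - 1 = \left(- \frac{5}{12}\right) \left(- \frac{141}{77}\right) - 1 = \frac{235}{308} - 1 = - \frac{73}{308}$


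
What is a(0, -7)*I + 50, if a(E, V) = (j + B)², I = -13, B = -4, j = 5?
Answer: 37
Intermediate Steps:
a(E, V) = 1 (a(E, V) = (5 - 4)² = 1² = 1)
a(0, -7)*I + 50 = 1*(-13) + 50 = -13 + 50 = 37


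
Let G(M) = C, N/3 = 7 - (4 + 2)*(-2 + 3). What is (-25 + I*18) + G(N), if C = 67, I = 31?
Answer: 600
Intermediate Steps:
N = 3 (N = 3*(7 - (4 + 2)*(-2 + 3)) = 3*(7 - 6) = 3*1 = 3)
G(M) = 67
(-25 + I*18) + G(N) = (-25 + 31*18) + 67 = (-25 + 558) + 67 = 533 + 67 = 600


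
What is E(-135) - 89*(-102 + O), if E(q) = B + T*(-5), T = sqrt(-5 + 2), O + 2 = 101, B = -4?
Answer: 263 - 5*I*sqrt(3) ≈ 263.0 - 8.6602*I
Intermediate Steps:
O = 99 (O = -2 + 101 = 99)
T = I*sqrt(3) (T = sqrt(-3) = I*sqrt(3) ≈ 1.732*I)
E(q) = -4 - 5*I*sqrt(3) (E(q) = -4 + (I*sqrt(3))*(-5) = -4 - 5*I*sqrt(3))
E(-135) - 89*(-102 + O) = (-4 - 5*I*sqrt(3)) - 89*(-102 + 99) = (-4 - 5*I*sqrt(3)) - 89*(-3) = (-4 - 5*I*sqrt(3)) + 267 = 263 - 5*I*sqrt(3)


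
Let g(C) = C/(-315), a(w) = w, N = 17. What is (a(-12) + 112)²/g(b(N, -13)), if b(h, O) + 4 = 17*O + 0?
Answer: 14000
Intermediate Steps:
b(h, O) = -4 + 17*O (b(h, O) = -4 + (17*O + 0) = -4 + 17*O)
g(C) = -C/315 (g(C) = C*(-1/315) = -C/315)
(a(-12) + 112)²/g(b(N, -13)) = (-12 + 112)²/((-(-4 + 17*(-13))/315)) = 100²/((-(-4 - 221)/315)) = 10000/((-1/315*(-225))) = 10000/(5/7) = 10000*(7/5) = 14000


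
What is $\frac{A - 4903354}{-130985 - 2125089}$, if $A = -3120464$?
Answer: $\frac{4011909}{1128037} \approx 3.5565$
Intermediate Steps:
$\frac{A - 4903354}{-130985 - 2125089} = \frac{-3120464 - 4903354}{-130985 - 2125089} = - \frac{8023818}{-2256074} = \left(-8023818\right) \left(- \frac{1}{2256074}\right) = \frac{4011909}{1128037}$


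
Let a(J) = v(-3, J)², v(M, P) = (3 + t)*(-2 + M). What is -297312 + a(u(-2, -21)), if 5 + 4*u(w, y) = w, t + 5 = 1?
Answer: -297287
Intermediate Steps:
t = -4 (t = -5 + 1 = -4)
u(w, y) = -5/4 + w/4
v(M, P) = 2 - M (v(M, P) = (3 - 4)*(-2 + M) = -(-2 + M) = 2 - M)
a(J) = 25 (a(J) = (2 - 1*(-3))² = (2 + 3)² = 5² = 25)
-297312 + a(u(-2, -21)) = -297312 + 25 = -297287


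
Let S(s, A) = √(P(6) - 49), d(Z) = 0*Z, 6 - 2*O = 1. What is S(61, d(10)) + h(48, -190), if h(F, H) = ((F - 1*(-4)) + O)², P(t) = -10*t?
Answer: 11881/4 + I*√109 ≈ 2970.3 + 10.44*I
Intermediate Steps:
O = 5/2 (O = 3 - ½*1 = 3 - ½ = 5/2 ≈ 2.5000)
d(Z) = 0
S(s, A) = I*√109 (S(s, A) = √(-10*6 - 49) = √(-60 - 49) = √(-109) = I*√109)
h(F, H) = (13/2 + F)² (h(F, H) = ((F - 1*(-4)) + 5/2)² = ((F + 4) + 5/2)² = ((4 + F) + 5/2)² = (13/2 + F)²)
S(61, d(10)) + h(48, -190) = I*√109 + (13 + 2*48)²/4 = I*√109 + (13 + 96)²/4 = I*√109 + (¼)*109² = I*√109 + (¼)*11881 = I*√109 + 11881/4 = 11881/4 + I*√109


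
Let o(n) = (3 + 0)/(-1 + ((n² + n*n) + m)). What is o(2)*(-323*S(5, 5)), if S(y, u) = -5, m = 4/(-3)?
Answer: 855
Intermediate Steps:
m = -4/3 (m = 4*(-⅓) = -4/3 ≈ -1.3333)
o(n) = 3/(-7/3 + 2*n²) (o(n) = (3 + 0)/(-1 + ((n² + n*n) - 4/3)) = 3/(-1 + ((n² + n²) - 4/3)) = 3/(-1 + (2*n² - 4/3)) = 3/(-1 + (-4/3 + 2*n²)) = 3/(-7/3 + 2*n²))
o(2)*(-323*S(5, 5)) = (9/(-7 + 6*2²))*(-323*(-5)) = (9/(-7 + 6*4))*1615 = (9/(-7 + 24))*1615 = (9/17)*1615 = 855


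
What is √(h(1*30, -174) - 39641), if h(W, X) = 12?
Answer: I*√39629 ≈ 199.07*I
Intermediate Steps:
√(h(1*30, -174) - 39641) = √(12 - 39641) = √(-39629) = I*√39629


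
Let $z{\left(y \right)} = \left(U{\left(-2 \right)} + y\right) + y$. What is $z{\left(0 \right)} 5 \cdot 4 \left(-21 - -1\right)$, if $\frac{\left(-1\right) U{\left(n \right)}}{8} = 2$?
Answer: $6400$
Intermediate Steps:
$U{\left(n \right)} = -16$ ($U{\left(n \right)} = \left(-8\right) 2 = -16$)
$z{\left(y \right)} = -16 + 2 y$ ($z{\left(y \right)} = \left(-16 + y\right) + y = -16 + 2 y$)
$z{\left(0 \right)} 5 \cdot 4 \left(-21 - -1\right) = \left(-16 + 2 \cdot 0\right) 5 \cdot 4 \left(-21 - -1\right) = \left(-16 + 0\right) 20 \left(-21 + 1\right) = \left(-16\right) 20 \left(-20\right) = \left(-320\right) \left(-20\right) = 6400$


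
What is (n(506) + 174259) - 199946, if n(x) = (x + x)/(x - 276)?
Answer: -128413/5 ≈ -25683.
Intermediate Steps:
n(x) = 2*x/(-276 + x) (n(x) = (2*x)/(-276 + x) = 2*x/(-276 + x))
(n(506) + 174259) - 199946 = (2*506/(-276 + 506) + 174259) - 199946 = (2*506/230 + 174259) - 199946 = (2*506*(1/230) + 174259) - 199946 = (22/5 + 174259) - 199946 = 871317/5 - 199946 = -128413/5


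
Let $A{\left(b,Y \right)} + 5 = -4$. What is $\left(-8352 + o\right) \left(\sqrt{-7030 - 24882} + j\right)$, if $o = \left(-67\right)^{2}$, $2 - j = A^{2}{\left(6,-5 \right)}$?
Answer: $305177 - 7726 i \sqrt{7978} \approx 3.0518 \cdot 10^{5} - 6.9008 \cdot 10^{5} i$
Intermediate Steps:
$A{\left(b,Y \right)} = -9$ ($A{\left(b,Y \right)} = -5 - 4 = -9$)
$j = -79$ ($j = 2 - \left(-9\right)^{2} = 2 - 81 = -79$)
$o = 4489$
$\left(-8352 + o\right) \left(\sqrt{-7030 - 24882} + j\right) = \left(-8352 + 4489\right) \left(\sqrt{-7030 - 24882} - 79\right) = - 3863 \left(\sqrt{-31912} - 79\right) = - 3863 \left(2 i \sqrt{7978} - 79\right) = - 3863 \left(-79 + 2 i \sqrt{7978}\right) = 305177 - 7726 i \sqrt{7978}$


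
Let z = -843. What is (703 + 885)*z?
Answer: -1338684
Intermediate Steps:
(703 + 885)*z = (703 + 885)*(-843) = 1588*(-843) = -1338684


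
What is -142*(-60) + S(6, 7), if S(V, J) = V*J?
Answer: 8562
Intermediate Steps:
S(V, J) = J*V
-142*(-60) + S(6, 7) = -142*(-60) + 7*6 = 8520 + 42 = 8562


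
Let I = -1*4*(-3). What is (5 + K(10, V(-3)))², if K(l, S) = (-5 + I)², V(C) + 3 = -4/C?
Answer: 2916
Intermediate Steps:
V(C) = -3 - 4/C
I = 12 (I = -4*(-3) = 12)
K(l, S) = 49 (K(l, S) = (-5 + 12)² = 7² = 49)
(5 + K(10, V(-3)))² = (5 + 49)² = 54² = 2916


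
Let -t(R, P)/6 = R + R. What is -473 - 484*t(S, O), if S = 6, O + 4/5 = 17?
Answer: 34375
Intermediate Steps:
O = 81/5 (O = -⅘ + 17 = 81/5 ≈ 16.200)
t(R, P) = -12*R (t(R, P) = -6*(R + R) = -12*R)
-473 - 484*t(S, O) = -473 - (-5808)*6 = -473 - 484*(-72) = -473 + 34848 = 34375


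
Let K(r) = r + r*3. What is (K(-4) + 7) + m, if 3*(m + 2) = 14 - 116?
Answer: -45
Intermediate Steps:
m = -36 (m = -2 + (14 - 116)/3 = -2 + (⅓)*(-102) = -2 - 34 = -36)
K(r) = 4*r (K(r) = r + 3*r = 4*r)
(K(-4) + 7) + m = (4*(-4) + 7) - 36 = (-16 + 7) - 36 = -9 - 36 = -45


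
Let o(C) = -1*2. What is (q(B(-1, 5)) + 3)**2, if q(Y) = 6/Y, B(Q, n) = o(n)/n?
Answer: 144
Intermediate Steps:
o(C) = -2
B(Q, n) = -2/n
(q(B(-1, 5)) + 3)**2 = (6/((-2/5)) + 3)**2 = (6/((-2*1/5)) + 3)**2 = (6/(-2/5) + 3)**2 = (6*(-5/2) + 3)**2 = (-15 + 3)**2 = (-12)**2 = 144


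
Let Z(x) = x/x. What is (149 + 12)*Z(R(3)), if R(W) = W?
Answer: 161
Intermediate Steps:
Z(x) = 1
(149 + 12)*Z(R(3)) = (149 + 12)*1 = 161*1 = 161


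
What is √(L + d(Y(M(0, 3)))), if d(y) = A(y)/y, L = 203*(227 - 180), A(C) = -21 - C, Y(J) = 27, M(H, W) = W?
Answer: √85853/3 ≈ 97.669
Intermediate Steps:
L = 9541 (L = 203*47 = 9541)
d(y) = (-21 - y)/y
√(L + d(Y(M(0, 3)))) = √(9541 + (-21 - 1*27)/27) = √(9541 + (-21 - 27)/27) = √(9541 + (1/27)*(-48)) = √(9541 - 16/9) = √(85853/9) = √85853/3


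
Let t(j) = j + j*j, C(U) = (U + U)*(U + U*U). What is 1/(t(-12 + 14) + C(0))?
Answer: ⅙ ≈ 0.16667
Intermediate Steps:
C(U) = 2*U*(U + U²) (C(U) = (2*U)*(U + U²) = 2*U*(U + U²))
t(j) = j + j²
1/(t(-12 + 14) + C(0)) = 1/((-12 + 14)*(1 + (-12 + 14)) + 2*0²*(1 + 0)) = 1/(2*(1 + 2) + 2*0*1) = 1/(2*3 + 0) = 1/(6 + 0) = 1/6 = ⅙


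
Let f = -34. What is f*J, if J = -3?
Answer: 102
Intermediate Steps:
f*J = -34*(-3) = 102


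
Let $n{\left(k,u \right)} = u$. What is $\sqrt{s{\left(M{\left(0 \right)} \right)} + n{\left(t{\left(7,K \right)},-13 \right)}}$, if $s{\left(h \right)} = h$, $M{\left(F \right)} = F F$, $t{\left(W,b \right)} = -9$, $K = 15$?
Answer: $i \sqrt{13} \approx 3.6056 i$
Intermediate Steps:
$M{\left(F \right)} = F^{2}$
$\sqrt{s{\left(M{\left(0 \right)} \right)} + n{\left(t{\left(7,K \right)},-13 \right)}} = \sqrt{0^{2} - 13} = \sqrt{0 - 13} = \sqrt{-13} = i \sqrt{13}$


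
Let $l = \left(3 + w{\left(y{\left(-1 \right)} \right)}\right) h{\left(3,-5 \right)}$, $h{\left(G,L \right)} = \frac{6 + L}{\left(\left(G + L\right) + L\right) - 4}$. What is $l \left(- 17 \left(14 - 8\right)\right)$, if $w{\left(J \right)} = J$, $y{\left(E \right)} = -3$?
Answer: $0$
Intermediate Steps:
$h{\left(G,L \right)} = \frac{6 + L}{-4 + G + 2 L}$ ($h{\left(G,L \right)} = \frac{6 + L}{\left(G + 2 L\right) - 4} = \frac{6 + L}{-4 + G + 2 L}$)
$l = 0$ ($l = \left(3 - 3\right) \frac{6 - 5}{-4 + 3 + 2 \left(-5\right)} = 0 \frac{1}{-4 + 3 - 10} \cdot 1 = 0 \frac{1}{-11} \cdot 1 = 0 \left(\left(- \frac{1}{11}\right) 1\right) = 0 \left(- \frac{1}{11}\right) = 0$)
$l \left(- 17 \left(14 - 8\right)\right) = 0 \left(- 17 \left(14 - 8\right)\right) = 0 \left(\left(-17\right) 6\right) = 0 \left(-102\right) = 0$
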